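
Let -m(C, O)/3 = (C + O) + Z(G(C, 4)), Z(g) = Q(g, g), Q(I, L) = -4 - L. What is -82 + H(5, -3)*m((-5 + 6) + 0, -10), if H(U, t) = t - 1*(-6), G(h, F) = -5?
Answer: -10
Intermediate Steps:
Z(g) = -4 - g
H(U, t) = 6 + t (H(U, t) = t + 6 = 6 + t)
m(C, O) = -3 - 3*C - 3*O (m(C, O) = -3*((C + O) + (-4 - 1*(-5))) = -3*((C + O) + (-4 + 5)) = -3*((C + O) + 1) = -3*(1 + C + O) = -3 - 3*C - 3*O)
-82 + H(5, -3)*m((-5 + 6) + 0, -10) = -82 + (6 - 3)*(-3 - 3*((-5 + 6) + 0) - 3*(-10)) = -82 + 3*(-3 - 3*(1 + 0) + 30) = -82 + 3*(-3 - 3*1 + 30) = -82 + 3*(-3 - 3 + 30) = -82 + 3*24 = -82 + 72 = -10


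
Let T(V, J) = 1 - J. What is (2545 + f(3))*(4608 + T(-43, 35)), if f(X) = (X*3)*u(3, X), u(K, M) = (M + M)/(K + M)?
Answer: 11681996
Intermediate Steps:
u(K, M) = 2*M/(K + M) (u(K, M) = (2*M)/(K + M) = 2*M/(K + M))
f(X) = 6*X**2/(3 + X) (f(X) = (X*3)*(2*X/(3 + X)) = (3*X)*(2*X/(3 + X)) = 6*X**2/(3 + X))
(2545 + f(3))*(4608 + T(-43, 35)) = (2545 + 6*3**2/(3 + 3))*(4608 + (1 - 1*35)) = (2545 + 6*9/6)*(4608 + (1 - 35)) = (2545 + 6*9*(1/6))*(4608 - 34) = (2545 + 9)*4574 = 2554*4574 = 11681996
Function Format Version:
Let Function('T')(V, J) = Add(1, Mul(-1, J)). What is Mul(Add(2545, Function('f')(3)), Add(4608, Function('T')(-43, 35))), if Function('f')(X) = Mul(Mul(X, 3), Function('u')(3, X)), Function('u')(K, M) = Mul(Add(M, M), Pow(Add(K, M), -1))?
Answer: 11681996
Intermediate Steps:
Function('u')(K, M) = Mul(2, M, Pow(Add(K, M), -1)) (Function('u')(K, M) = Mul(Mul(2, M), Pow(Add(K, M), -1)) = Mul(2, M, Pow(Add(K, M), -1)))
Function('f')(X) = Mul(6, Pow(X, 2), Pow(Add(3, X), -1)) (Function('f')(X) = Mul(Mul(X, 3), Mul(2, X, Pow(Add(3, X), -1))) = Mul(Mul(3, X), Mul(2, X, Pow(Add(3, X), -1))) = Mul(6, Pow(X, 2), Pow(Add(3, X), -1)))
Mul(Add(2545, Function('f')(3)), Add(4608, Function('T')(-43, 35))) = Mul(Add(2545, Mul(6, Pow(3, 2), Pow(Add(3, 3), -1))), Add(4608, Add(1, Mul(-1, 35)))) = Mul(Add(2545, Mul(6, 9, Pow(6, -1))), Add(4608, Add(1, -35))) = Mul(Add(2545, Mul(6, 9, Rational(1, 6))), Add(4608, -34)) = Mul(Add(2545, 9), 4574) = Mul(2554, 4574) = 11681996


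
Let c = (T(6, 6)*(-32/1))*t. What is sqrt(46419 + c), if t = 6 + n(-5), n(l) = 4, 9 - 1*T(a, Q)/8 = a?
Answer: sqrt(38739) ≈ 196.82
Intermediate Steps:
T(a, Q) = 72 - 8*a
t = 10 (t = 6 + 4 = 10)
c = -7680 (c = ((72 - 8*6)*(-32/1))*10 = ((72 - 48)*(-32*1))*10 = (24*(-32))*10 = -768*10 = -7680)
sqrt(46419 + c) = sqrt(46419 - 7680) = sqrt(38739)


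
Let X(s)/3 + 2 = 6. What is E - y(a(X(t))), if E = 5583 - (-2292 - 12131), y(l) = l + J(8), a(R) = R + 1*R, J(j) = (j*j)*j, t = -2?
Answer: 19470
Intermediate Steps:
J(j) = j³ (J(j) = j²*j = j³)
X(s) = 12 (X(s) = -6 + 3*6 = -6 + 18 = 12)
a(R) = 2*R (a(R) = R + R = 2*R)
y(l) = 512 + l (y(l) = l + 8³ = l + 512 = 512 + l)
E = 20006 (E = 5583 - 1*(-14423) = 5583 + 14423 = 20006)
E - y(a(X(t))) = 20006 - (512 + 2*12) = 20006 - (512 + 24) = 20006 - 1*536 = 20006 - 536 = 19470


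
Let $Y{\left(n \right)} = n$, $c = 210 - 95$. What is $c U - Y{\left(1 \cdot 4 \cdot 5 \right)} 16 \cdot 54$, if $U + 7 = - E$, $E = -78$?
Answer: $-9115$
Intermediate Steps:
$c = 115$
$U = 71$ ($U = -7 - -78 = -7 + 78 = 71$)
$c U - Y{\left(1 \cdot 4 \cdot 5 \right)} 16 \cdot 54 = 115 \cdot 71 - 1 \cdot 4 \cdot 5 \cdot 16 \cdot 54 = 8165 - 4 \cdot 5 \cdot 16 \cdot 54 = 8165 - 20 \cdot 16 \cdot 54 = 8165 - 320 \cdot 54 = 8165 - 17280 = -9115$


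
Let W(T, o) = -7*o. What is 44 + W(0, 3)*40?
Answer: -796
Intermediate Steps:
44 + W(0, 3)*40 = 44 - 7*3*40 = 44 - 21*40 = 44 - 840 = -796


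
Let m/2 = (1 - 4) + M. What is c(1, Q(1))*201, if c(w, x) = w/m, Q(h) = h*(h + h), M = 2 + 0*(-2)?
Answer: -201/2 ≈ -100.50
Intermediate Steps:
M = 2 (M = 2 + 0 = 2)
Q(h) = 2*h**2 (Q(h) = h*(2*h) = 2*h**2)
m = -2 (m = 2*((1 - 4) + 2) = 2*(-3 + 2) = 2*(-1) = -2)
c(w, x) = -w/2 (c(w, x) = w/(-2) = w*(-1/2) = -w/2)
c(1, Q(1))*201 = -1/2*1*201 = -1/2*201 = -201/2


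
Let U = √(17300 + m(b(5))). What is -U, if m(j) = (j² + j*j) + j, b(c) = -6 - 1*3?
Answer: -√17453 ≈ -132.11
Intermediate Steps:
b(c) = -9 (b(c) = -6 - 3 = -9)
m(j) = j + 2*j² (m(j) = (j² + j²) + j = 2*j² + j = j + 2*j²)
U = √17453 (U = √(17300 - 9*(1 + 2*(-9))) = √(17300 - 9*(1 - 18)) = √(17300 - 9*(-17)) = √(17300 + 153) = √17453 ≈ 132.11)
-U = -√17453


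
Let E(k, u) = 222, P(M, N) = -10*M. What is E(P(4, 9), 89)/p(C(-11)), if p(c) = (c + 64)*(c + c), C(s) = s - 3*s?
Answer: 111/1892 ≈ 0.058668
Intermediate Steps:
C(s) = -2*s
p(c) = 2*c*(64 + c) (p(c) = (64 + c)*(2*c) = 2*c*(64 + c))
E(P(4, 9), 89)/p(C(-11)) = 222/((2*(-2*(-11))*(64 - 2*(-11)))) = 222/((2*22*(64 + 22))) = 222/((2*22*86)) = 222/3784 = 222*(1/3784) = 111/1892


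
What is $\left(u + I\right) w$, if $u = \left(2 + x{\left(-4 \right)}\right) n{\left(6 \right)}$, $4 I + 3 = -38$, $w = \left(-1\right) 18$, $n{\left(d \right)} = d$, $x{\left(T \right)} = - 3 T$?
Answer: $- \frac{2655}{2} \approx -1327.5$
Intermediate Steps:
$w = -18$
$I = - \frac{41}{4}$ ($I = - \frac{3}{4} + \frac{1}{4} \left(-38\right) = - \frac{3}{4} - \frac{19}{2} = - \frac{41}{4} \approx -10.25$)
$u = 84$ ($u = \left(2 - -12\right) 6 = \left(2 + 12\right) 6 = 14 \cdot 6 = 84$)
$\left(u + I\right) w = \left(84 - \frac{41}{4}\right) \left(-18\right) = \frac{295}{4} \left(-18\right) = - \frac{2655}{2}$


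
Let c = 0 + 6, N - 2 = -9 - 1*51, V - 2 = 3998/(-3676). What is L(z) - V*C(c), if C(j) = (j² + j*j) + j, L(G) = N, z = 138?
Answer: -118705/919 ≈ -129.17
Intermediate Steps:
V = 1677/1838 (V = 2 + 3998/(-3676) = 2 + 3998*(-1/3676) = 2 - 1999/1838 = 1677/1838 ≈ 0.91241)
N = -58 (N = 2 + (-9 - 1*51) = 2 + (-9 - 51) = 2 - 60 = -58)
L(G) = -58
c = 6
C(j) = j + 2*j² (C(j) = (j² + j²) + j = 2*j² + j = j + 2*j²)
L(z) - V*C(c) = -58 - 1677*6*(1 + 2*6)/1838 = -58 - 1677*6*(1 + 12)/1838 = -58 - 1677*6*13/1838 = -58 - 1677*78/1838 = -58 - 1*65403/919 = -58 - 65403/919 = -118705/919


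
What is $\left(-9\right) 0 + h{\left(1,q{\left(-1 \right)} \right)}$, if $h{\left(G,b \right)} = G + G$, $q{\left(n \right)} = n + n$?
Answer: $2$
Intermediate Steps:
$q{\left(n \right)} = 2 n$
$h{\left(G,b \right)} = 2 G$
$\left(-9\right) 0 + h{\left(1,q{\left(-1 \right)} \right)} = \left(-9\right) 0 + 2 \cdot 1 = 0 + 2 = 2$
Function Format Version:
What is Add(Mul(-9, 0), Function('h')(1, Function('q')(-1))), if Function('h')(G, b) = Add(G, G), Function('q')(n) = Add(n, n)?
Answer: 2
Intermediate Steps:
Function('q')(n) = Mul(2, n)
Function('h')(G, b) = Mul(2, G)
Add(Mul(-9, 0), Function('h')(1, Function('q')(-1))) = Add(Mul(-9, 0), Mul(2, 1)) = Add(0, 2) = 2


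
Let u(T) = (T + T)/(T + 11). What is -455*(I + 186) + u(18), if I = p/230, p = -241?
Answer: -112258765/1334 ≈ -84152.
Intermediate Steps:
I = -241/230 ≈ -1.0478
u(T) = 2*T/(11 + T) (u(T) = (2*T)/(11 + T) = 2*T/(11 + T))
-455*(I + 186) + u(18) = -455*(-241/230 + 186) + 2*18/(11 + 18) = -455*42539/230 + 2*18/29 = -3871049/46 + 2*18*(1/29) = -3871049/46 + 36/29 = -112258765/1334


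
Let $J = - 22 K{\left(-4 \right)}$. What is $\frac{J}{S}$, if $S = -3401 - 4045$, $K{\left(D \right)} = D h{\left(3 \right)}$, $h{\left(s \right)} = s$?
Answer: $- \frac{44}{1241} \approx -0.035455$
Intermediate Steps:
$K{\left(D \right)} = 3 D$ ($K{\left(D \right)} = D 3 = 3 D$)
$J = 264$ ($J = - 22 \cdot 3 \left(-4\right) = \left(-22\right) \left(-12\right) = 264$)
$S = -7446$
$\frac{J}{S} = \frac{264}{-7446} = 264 \left(- \frac{1}{7446}\right) = - \frac{44}{1241}$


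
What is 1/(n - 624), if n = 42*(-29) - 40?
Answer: -1/1882 ≈ -0.00053135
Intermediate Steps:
n = -1258 (n = -1218 - 40 = -1258)
1/(n - 624) = 1/(-1258 - 624) = 1/(-1882) = -1/1882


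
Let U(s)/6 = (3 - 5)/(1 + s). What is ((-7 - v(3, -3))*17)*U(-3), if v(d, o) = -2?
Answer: -510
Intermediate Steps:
U(s) = -12/(1 + s) (U(s) = 6*((3 - 5)/(1 + s)) = 6*(-2/(1 + s)) = -12/(1 + s))
((-7 - v(3, -3))*17)*U(-3) = ((-7 - 1*(-2))*17)*(-12/(1 - 3)) = ((-7 + 2)*17)*(-12/(-2)) = (-5*17)*(-12*(-½)) = -85*6 = -510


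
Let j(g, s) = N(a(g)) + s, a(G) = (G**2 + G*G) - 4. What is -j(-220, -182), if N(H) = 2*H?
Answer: -193410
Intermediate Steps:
a(G) = -4 + 2*G**2 (a(G) = (G**2 + G**2) - 4 = 2*G**2 - 4 = -4 + 2*G**2)
j(g, s) = -8 + s + 4*g**2 (j(g, s) = 2*(-4 + 2*g**2) + s = (-8 + 4*g**2) + s = -8 + s + 4*g**2)
-j(-220, -182) = -(-8 - 182 + 4*(-220)**2) = -(-8 - 182 + 4*48400) = -(-8 - 182 + 193600) = -1*193410 = -193410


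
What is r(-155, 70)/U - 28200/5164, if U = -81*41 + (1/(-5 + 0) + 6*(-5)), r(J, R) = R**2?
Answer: -37439825/5407999 ≈ -6.9230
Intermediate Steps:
U = -16756/5 (U = -3321 + (1/(-5) - 30) = -3321 + (-1/5 - 30) = -3321 - 151/5 = -16756/5 ≈ -3351.2)
r(-155, 70)/U - 28200/5164 = 70**2/(-16756/5) - 28200/5164 = 4900*(-5/16756) - 28200*1/5164 = -6125/4189 - 7050/1291 = -37439825/5407999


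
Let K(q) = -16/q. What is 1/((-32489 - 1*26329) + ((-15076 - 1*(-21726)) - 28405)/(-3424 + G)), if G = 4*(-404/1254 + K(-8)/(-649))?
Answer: -25342432/1490430208833 ≈ -1.7003e-5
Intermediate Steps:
G = -48128/36993 (G = 4*(-404/1254 - 16/(-8)/(-649)) = 4*(-404*1/1254 - 16*(-1/8)*(-1/649)) = 4*(-202/627 + 2*(-1/649)) = 4*(-202/627 - 2/649) = 4*(-12032/36993) = -48128/36993 ≈ -1.3010)
1/((-32489 - 1*26329) + ((-15076 - 1*(-21726)) - 28405)/(-3424 + G)) = 1/((-32489 - 1*26329) + ((-15076 - 1*(-21726)) - 28405)/(-3424 - 48128/36993)) = 1/((-32489 - 26329) + ((-15076 + 21726) - 28405)/(-126712160/36993)) = 1/(-58818 + (6650 - 28405)*(-36993/126712160)) = 1/(-58818 - 21755*(-36993/126712160)) = 1/(-58818 + 160956543/25342432) = 1/(-1490430208833/25342432) = -25342432/1490430208833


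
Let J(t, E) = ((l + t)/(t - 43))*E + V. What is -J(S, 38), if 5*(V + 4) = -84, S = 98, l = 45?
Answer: -78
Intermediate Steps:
V = -104/5 (V = -4 + (⅕)*(-84) = -4 - 84/5 = -104/5 ≈ -20.800)
J(t, E) = -104/5 + E*(45 + t)/(-43 + t) (J(t, E) = ((45 + t)/(t - 43))*E - 104/5 = ((45 + t)/(-43 + t))*E - 104/5 = E*(45 + t)/(-43 + t) - 104/5 = -104/5 + E*(45 + t)/(-43 + t))
-J(S, 38) = -(4472 - 104*98 + 225*38 + 5*38*98)/(5*(-43 + 98)) = -(4472 - 10192 + 8550 + 18620)/(5*55) = -21450/(5*55) = -1*78 = -78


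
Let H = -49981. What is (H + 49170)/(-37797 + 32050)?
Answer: 811/5747 ≈ 0.14112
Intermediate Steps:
(H + 49170)/(-37797 + 32050) = (-49981 + 49170)/(-37797 + 32050) = -811/(-5747) = -811*(-1/5747) = 811/5747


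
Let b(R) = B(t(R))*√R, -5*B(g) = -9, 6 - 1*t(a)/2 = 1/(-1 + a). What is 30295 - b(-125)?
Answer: 30295 - 9*I*√5 ≈ 30295.0 - 20.125*I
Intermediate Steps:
t(a) = 12 - 2/(-1 + a)
B(g) = 9/5 (B(g) = -⅕*(-9) = 9/5)
b(R) = 9*√R/5
30295 - b(-125) = 30295 - 9*√(-125)/5 = 30295 - 9*5*I*√5/5 = 30295 - 9*I*√5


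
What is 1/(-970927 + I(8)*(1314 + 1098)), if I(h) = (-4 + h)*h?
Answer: -1/893743 ≈ -1.1189e-6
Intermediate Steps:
I(h) = h*(-4 + h)
1/(-970927 + I(8)*(1314 + 1098)) = 1/(-970927 + (8*(-4 + 8))*(1314 + 1098)) = 1/(-970927 + (8*4)*2412) = 1/(-970927 + 32*2412) = 1/(-970927 + 77184) = 1/(-893743) = -1/893743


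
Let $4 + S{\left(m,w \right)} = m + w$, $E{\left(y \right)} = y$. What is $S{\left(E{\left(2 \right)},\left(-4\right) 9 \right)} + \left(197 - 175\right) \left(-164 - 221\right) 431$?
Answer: $-3650608$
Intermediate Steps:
$S{\left(m,w \right)} = -4 + m + w$ ($S{\left(m,w \right)} = -4 + \left(m + w\right) = -4 + m + w$)
$S{\left(E{\left(2 \right)},\left(-4\right) 9 \right)} + \left(197 - 175\right) \left(-164 - 221\right) 431 = \left(-4 + 2 - 36\right) + \left(197 - 175\right) \left(-164 - 221\right) 431 = \left(-4 + 2 - 36\right) + 22 \left(-385\right) 431 = -38 - 3650570 = -3650608$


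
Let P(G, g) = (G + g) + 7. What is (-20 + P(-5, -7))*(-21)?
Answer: 525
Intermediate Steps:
P(G, g) = 7 + G + g
(-20 + P(-5, -7))*(-21) = (-20 + (7 - 5 - 7))*(-21) = (-20 - 5)*(-21) = -25*(-21) = 525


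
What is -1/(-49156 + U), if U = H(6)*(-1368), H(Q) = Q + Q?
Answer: 1/65572 ≈ 1.5250e-5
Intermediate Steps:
H(Q) = 2*Q
U = -16416 (U = (2*6)*(-1368) = 12*(-1368) = -16416)
-1/(-49156 + U) = -1/(-49156 - 16416) = -1/(-65572) = -1*(-1/65572) = 1/65572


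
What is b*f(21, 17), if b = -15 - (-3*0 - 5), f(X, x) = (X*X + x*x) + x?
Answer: -7470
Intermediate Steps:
f(X, x) = x + X**2 + x**2 (f(X, x) = (X**2 + x**2) + x = x + X**2 + x**2)
b = -10 (b = -15 - (0 - 5) = -15 - 1*(-5) = -15 + 5 = -10)
b*f(21, 17) = -10*(17 + 21**2 + 17**2) = -10*(17 + 441 + 289) = -10*747 = -7470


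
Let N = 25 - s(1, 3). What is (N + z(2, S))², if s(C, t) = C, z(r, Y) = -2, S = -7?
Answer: 484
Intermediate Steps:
N = 24 (N = 25 - 1*1 = 25 - 1 = 24)
(N + z(2, S))² = (24 - 2)² = 22² = 484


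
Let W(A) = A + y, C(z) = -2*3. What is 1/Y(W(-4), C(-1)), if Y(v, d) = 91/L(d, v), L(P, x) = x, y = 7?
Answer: 3/91 ≈ 0.032967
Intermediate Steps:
C(z) = -6
W(A) = 7 + A (W(A) = A + 7 = 7 + A)
Y(v, d) = 91/v
1/Y(W(-4), C(-1)) = 1/(91/(7 - 4)) = 1/(91/3) = 3/91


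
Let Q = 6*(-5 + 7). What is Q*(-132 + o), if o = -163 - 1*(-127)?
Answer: -2016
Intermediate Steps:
Q = 12 (Q = 6*2 = 12)
o = -36 (o = -163 + 127 = -36)
Q*(-132 + o) = 12*(-132 - 36) = 12*(-168) = -2016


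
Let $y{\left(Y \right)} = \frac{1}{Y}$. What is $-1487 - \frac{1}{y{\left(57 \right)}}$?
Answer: $-1544$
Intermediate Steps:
$-1487 - \frac{1}{y{\left(57 \right)}} = -1487 - \frac{1}{\frac{1}{57}} = -1487 - 57 = -1544$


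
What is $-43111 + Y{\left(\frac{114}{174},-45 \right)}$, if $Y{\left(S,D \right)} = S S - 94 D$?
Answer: $- \frac{32698560}{841} \approx -38881.0$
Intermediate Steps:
$Y{\left(S,D \right)} = S^{2} - 94 D$
$-43111 + Y{\left(\frac{114}{174},-45 \right)} = -43111 + \left(\left(\frac{114}{174}\right)^{2} - -4230\right) = -43111 + \left(\left(114 \cdot \frac{1}{174}\right)^{2} + 4230\right) = -43111 + \left(\left(\frac{19}{29}\right)^{2} + 4230\right) = -43111 + \left(\frac{361}{841} + 4230\right) = -43111 + \frac{3557791}{841} = - \frac{32698560}{841}$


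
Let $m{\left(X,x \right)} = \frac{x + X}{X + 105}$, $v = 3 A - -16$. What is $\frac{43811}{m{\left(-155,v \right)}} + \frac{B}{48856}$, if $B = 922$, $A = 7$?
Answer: $\frac{26755404899}{1441252} \approx 18564.0$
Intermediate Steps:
$v = 37$ ($v = 3 \cdot 7 - -16 = 21 + 16 = 37$)
$m{\left(X,x \right)} = \frac{X + x}{105 + X}$
$\frac{43811}{m{\left(-155,v \right)}} + \frac{B}{48856} = \frac{43811}{\frac{1}{105 - 155} \left(-155 + 37\right)} + \frac{922}{48856} = \frac{43811}{\frac{1}{-50} \left(-118\right)} + 922 \cdot \frac{1}{48856} = \frac{43811}{\left(- \frac{1}{50}\right) \left(-118\right)} + \frac{461}{24428} = \frac{43811}{\frac{59}{25}} + \frac{461}{24428} = 43811 \cdot \frac{25}{59} + \frac{461}{24428} = \frac{1095275}{59} + \frac{461}{24428} = \frac{26755404899}{1441252}$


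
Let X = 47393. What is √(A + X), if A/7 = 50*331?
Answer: √163243 ≈ 404.03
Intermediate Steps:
A = 115850 (A = 7*(50*331) = 7*16550 = 115850)
√(A + X) = √(115850 + 47393) = √163243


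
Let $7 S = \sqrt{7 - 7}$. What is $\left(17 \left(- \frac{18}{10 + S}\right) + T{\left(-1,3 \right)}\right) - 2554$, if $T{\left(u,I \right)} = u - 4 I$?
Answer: $- \frac{12988}{5} \approx -2597.6$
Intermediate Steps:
$S = 0$ ($S = \frac{\sqrt{7 - 7}}{7} = \frac{\sqrt{0}}{7} = \frac{1}{7} \cdot 0 = 0$)
$\left(17 \left(- \frac{18}{10 + S}\right) + T{\left(-1,3 \right)}\right) - 2554 = \left(17 \left(- \frac{18}{10 + 0}\right) - 13\right) - 2554 = \left(17 \left(- \frac{18}{10}\right) - 13\right) - 2554 = \left(17 \left(\left(-18\right) \frac{1}{10}\right) - 13\right) - 2554 = \left(17 \left(- \frac{9}{5}\right) - 13\right) - 2554 = \left(- \frac{153}{5} - 13\right) - 2554 = - \frac{218}{5} - 2554 = - \frac{12988}{5}$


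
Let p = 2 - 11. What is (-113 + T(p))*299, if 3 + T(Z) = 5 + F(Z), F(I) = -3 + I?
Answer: -36777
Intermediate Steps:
p = -9
T(Z) = -1 + Z (T(Z) = -3 + (5 + (-3 + Z)) = -3 + (2 + Z) = -1 + Z)
(-113 + T(p))*299 = (-113 + (-1 - 9))*299 = (-113 - 10)*299 = -123*299 = -36777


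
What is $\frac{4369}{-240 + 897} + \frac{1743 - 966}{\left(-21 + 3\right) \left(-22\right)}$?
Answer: $\frac{248957}{28908} \approx 8.612$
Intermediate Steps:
$\frac{4369}{-240 + 897} + \frac{1743 - 966}{\left(-21 + 3\right) \left(-22\right)} = \frac{4369}{657} + \frac{777}{\left(-18\right) \left(-22\right)} = 4369 \cdot \frac{1}{657} + \frac{777}{396} = \frac{4369}{657} + 777 \cdot \frac{1}{396} = \frac{4369}{657} + \frac{259}{132} = \frac{248957}{28908}$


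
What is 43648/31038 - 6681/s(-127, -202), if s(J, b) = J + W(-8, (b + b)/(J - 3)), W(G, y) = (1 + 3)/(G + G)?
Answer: 425838172/7899171 ≈ 53.909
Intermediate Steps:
W(G, y) = 2/G (W(G, y) = 4/((2*G)) = 4*(1/(2*G)) = 2/G)
s(J, b) = -1/4 + J (s(J, b) = J + 2/(-8) = J + 2*(-1/8) = J - 1/4 = -1/4 + J)
43648/31038 - 6681/s(-127, -202) = 43648/31038 - 6681/(-1/4 - 127) = 43648*(1/31038) - 6681/(-509/4) = 21824/15519 - 6681*(-4/509) = 21824/15519 + 26724/509 = 425838172/7899171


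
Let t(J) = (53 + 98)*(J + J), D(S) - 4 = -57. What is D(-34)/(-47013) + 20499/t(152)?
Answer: 966152399/2158084752 ≈ 0.44769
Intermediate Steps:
D(S) = -53 (D(S) = 4 - 57 = -53)
t(J) = 302*J (t(J) = 151*(2*J) = 302*J)
D(-34)/(-47013) + 20499/t(152) = -53/(-47013) + 20499/((302*152)) = -53*(-1/47013) + 20499/45904 = 53/47013 + 20499*(1/45904) = 53/47013 + 20499/45904 = 966152399/2158084752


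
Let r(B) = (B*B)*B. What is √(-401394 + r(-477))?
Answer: I*√108932727 ≈ 10437.0*I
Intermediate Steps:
r(B) = B³ (r(B) = B²*B = B³)
√(-401394 + r(-477)) = √(-401394 + (-477)³) = √(-401394 - 108531333) = √(-108932727) = I*√108932727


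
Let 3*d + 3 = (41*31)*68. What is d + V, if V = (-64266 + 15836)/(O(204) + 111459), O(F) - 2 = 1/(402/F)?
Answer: 215135112665/7467921 ≈ 28808.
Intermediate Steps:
O(F) = 2 + F/402 (O(F) = 2 + 1/(402/F) = 2 + F/402)
V = -3244810/7467921 (V = (-64266 + 15836)/((2 + (1/402)*204) + 111459) = -48430/((2 + 34/67) + 111459) = -48430/(168/67 + 111459) = -48430/7467921/67 = -48430*67/7467921 = -3244810/7467921 ≈ -0.43450)
d = 86425/3 (d = -1 + ((41*31)*68)/3 = -1 + (1271*68)/3 = -1 + (1/3)*86428 = -1 + 86428/3 = 86425/3 ≈ 28808.)
d + V = 86425/3 - 3244810/7467921 = 215135112665/7467921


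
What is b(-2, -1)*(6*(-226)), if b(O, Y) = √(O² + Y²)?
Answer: -1356*√5 ≈ -3032.1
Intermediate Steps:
b(-2, -1)*(6*(-226)) = √((-2)² + (-1)²)*(6*(-226)) = √(4 + 1)*(-1356) = √5*(-1356) = -1356*√5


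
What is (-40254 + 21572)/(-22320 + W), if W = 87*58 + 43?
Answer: 18682/17231 ≈ 1.0842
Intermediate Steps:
W = 5089 (W = 5046 + 43 = 5089)
(-40254 + 21572)/(-22320 + W) = (-40254 + 21572)/(-22320 + 5089) = -18682/(-17231) = -18682*(-1/17231) = 18682/17231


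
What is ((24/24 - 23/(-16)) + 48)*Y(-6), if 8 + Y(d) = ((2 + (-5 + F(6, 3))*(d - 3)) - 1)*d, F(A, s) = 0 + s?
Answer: -49227/8 ≈ -6153.4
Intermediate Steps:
F(A, s) = s
Y(d) = -8 + d*(7 - 2*d) (Y(d) = -8 + ((2 + (-5 + 3)*(d - 3)) - 1)*d = -8 + ((2 - 2*(-3 + d)) - 1)*d = -8 + ((2 + (6 - 2*d)) - 1)*d = -8 + ((8 - 2*d) - 1)*d = -8 + (7 - 2*d)*d = -8 + d*(7 - 2*d))
((24/24 - 23/(-16)) + 48)*Y(-6) = ((24/24 - 23/(-16)) + 48)*(-8 - 2*(-6)² + 7*(-6)) = ((24*(1/24) - 23*(-1/16)) + 48)*(-8 - 2*36 - 42) = ((1 + 23/16) + 48)*(-8 - 72 - 42) = (39/16 + 48)*(-122) = (807/16)*(-122) = -49227/8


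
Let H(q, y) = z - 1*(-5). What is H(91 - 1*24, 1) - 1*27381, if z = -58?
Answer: -27434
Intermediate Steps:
H(q, y) = -53 (H(q, y) = -58 - 1*(-5) = -58 + 5 = -53)
H(91 - 1*24, 1) - 1*27381 = -53 - 1*27381 = -53 - 27381 = -27434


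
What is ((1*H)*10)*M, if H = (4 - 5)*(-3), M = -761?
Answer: -22830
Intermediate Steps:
H = 3 (H = -1*(-3) = 3)
((1*H)*10)*M = ((1*3)*10)*(-761) = (3*10)*(-761) = 30*(-761) = -22830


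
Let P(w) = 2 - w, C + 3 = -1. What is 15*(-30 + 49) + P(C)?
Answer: 291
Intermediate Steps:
C = -4 (C = -3 - 1 = -4)
15*(-30 + 49) + P(C) = 15*(-30 + 49) + (2 - 1*(-4)) = 15*19 + (2 + 4) = 285 + 6 = 291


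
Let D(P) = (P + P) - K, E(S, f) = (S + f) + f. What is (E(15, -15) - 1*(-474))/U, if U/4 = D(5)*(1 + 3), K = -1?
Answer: 459/176 ≈ 2.6080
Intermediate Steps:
E(S, f) = S + 2*f
D(P) = 1 + 2*P (D(P) = (P + P) - 1*(-1) = 2*P + 1 = 1 + 2*P)
U = 176 (U = 4*((1 + 2*5)*(1 + 3)) = 4*((1 + 10)*4) = 4*(11*4) = 4*44 = 176)
(E(15, -15) - 1*(-474))/U = ((15 + 2*(-15)) - 1*(-474))/176 = ((15 - 30) + 474)*(1/176) = (-15 + 474)*(1/176) = 459*(1/176) = 459/176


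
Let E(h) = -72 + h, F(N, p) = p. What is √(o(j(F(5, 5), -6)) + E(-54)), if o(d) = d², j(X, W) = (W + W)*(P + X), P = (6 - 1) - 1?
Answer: 3*√1282 ≈ 107.42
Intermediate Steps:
P = 4 (P = 5 - 1 = 4)
j(X, W) = 2*W*(4 + X) (j(X, W) = (W + W)*(4 + X) = (2*W)*(4 + X) = 2*W*(4 + X))
√(o(j(F(5, 5), -6)) + E(-54)) = √((2*(-6)*(4 + 5))² + (-72 - 54)) = √((2*(-6)*9)² - 126) = √((-108)² - 126) = √(11664 - 126) = √11538 = 3*√1282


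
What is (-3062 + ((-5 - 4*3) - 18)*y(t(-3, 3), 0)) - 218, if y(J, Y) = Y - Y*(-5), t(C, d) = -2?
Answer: -3280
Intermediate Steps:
y(J, Y) = 6*Y (y(J, Y) = Y - (-5)*Y = Y + 5*Y = 6*Y)
(-3062 + ((-5 - 4*3) - 18)*y(t(-3, 3), 0)) - 218 = (-3062 + ((-5 - 4*3) - 18)*(6*0)) - 218 = (-3062 + ((-5 - 12) - 18)*0) - 218 = (-3062 + (-17 - 18)*0) - 218 = (-3062 - 35*0) - 218 = (-3062 + 0) - 218 = -3062 - 218 = -3280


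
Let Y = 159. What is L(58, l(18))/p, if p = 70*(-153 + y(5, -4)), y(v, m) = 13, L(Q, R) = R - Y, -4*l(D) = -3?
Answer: 633/39200 ≈ 0.016148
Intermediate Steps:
l(D) = ¾ (l(D) = -¼*(-3) = ¾)
L(Q, R) = -159 + R (L(Q, R) = R - 1*159 = R - 159 = -159 + R)
p = -9800 (p = 70*(-153 + 13) = 70*(-140) = -9800)
L(58, l(18))/p = (-159 + ¾)/(-9800) = -633/4*(-1/9800) = 633/39200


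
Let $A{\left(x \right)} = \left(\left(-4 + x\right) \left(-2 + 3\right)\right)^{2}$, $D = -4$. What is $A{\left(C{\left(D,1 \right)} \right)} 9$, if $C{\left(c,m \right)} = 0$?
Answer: $144$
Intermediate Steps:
$A{\left(x \right)} = \left(-4 + x\right)^{2}$ ($A{\left(x \right)} = \left(\left(-4 + x\right) 1\right)^{2} = \left(-4 + x\right)^{2}$)
$A{\left(C{\left(D,1 \right)} \right)} 9 = \left(-4 + 0\right)^{2} \cdot 9 = \left(-4\right)^{2} \cdot 9 = 16 \cdot 9 = 144$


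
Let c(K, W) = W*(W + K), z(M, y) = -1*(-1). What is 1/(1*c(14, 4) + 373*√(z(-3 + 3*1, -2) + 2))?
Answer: -24/137401 + 373*√3/412203 ≈ 0.0013927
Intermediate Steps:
z(M, y) = 1
c(K, W) = W*(K + W)
1/(1*c(14, 4) + 373*√(z(-3 + 3*1, -2) + 2)) = 1/(1*(4*(14 + 4)) + 373*√(1 + 2)) = 1/(1*(4*18) + 373*√3) = 1/(1*72 + 373*√3) = 1/(72 + 373*√3)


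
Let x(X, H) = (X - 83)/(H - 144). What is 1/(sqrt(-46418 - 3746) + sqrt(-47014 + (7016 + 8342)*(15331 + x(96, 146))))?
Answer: 1/(sqrt(235506311) + 2*I*sqrt(12541)) ≈ 6.5149e-5 - 9.508e-7*I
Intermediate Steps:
x(X, H) = (-83 + X)/(-144 + H)
1/(sqrt(-46418 - 3746) + sqrt(-47014 + (7016 + 8342)*(15331 + x(96, 146)))) = 1/(sqrt(-46418 - 3746) + sqrt(-47014 + (7016 + 8342)*(15331 + (-83 + 96)/(-144 + 146)))) = 1/(sqrt(-50164) + sqrt(-47014 + 15358*(15331 + 13/2))) = 1/(2*I*sqrt(12541) + sqrt(-47014 + 15358*(15331 + (1/2)*13))) = 1/(2*I*sqrt(12541) + sqrt(-47014 + 15358*(15331 + 13/2))) = 1/(2*I*sqrt(12541) + sqrt(-47014 + 15358*(30675/2))) = 1/(2*I*sqrt(12541) + sqrt(-47014 + 235553325)) = 1/(2*I*sqrt(12541) + sqrt(235506311)) = 1/(sqrt(235506311) + 2*I*sqrt(12541))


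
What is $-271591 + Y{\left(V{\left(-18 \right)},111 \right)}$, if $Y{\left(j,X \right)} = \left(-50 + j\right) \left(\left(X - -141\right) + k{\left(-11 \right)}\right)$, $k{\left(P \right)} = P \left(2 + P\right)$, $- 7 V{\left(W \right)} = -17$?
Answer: $- \frac{2018020}{7} \approx -2.8829 \cdot 10^{5}$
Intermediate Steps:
$V{\left(W \right)} = \frac{17}{7}$ ($V{\left(W \right)} = \left(- \frac{1}{7}\right) \left(-17\right) = \frac{17}{7}$)
$Y{\left(j,X \right)} = \left(-50 + j\right) \left(240 + X\right)$ ($Y{\left(j,X \right)} = \left(-50 + j\right) \left(\left(X - -141\right) - 11 \left(2 - 11\right)\right) = \left(-50 + j\right) \left(\left(X + 141\right) - -99\right) = \left(-50 + j\right) \left(\left(141 + X\right) + 99\right) = \left(-50 + j\right) \left(240 + X\right)$)
$-271591 + Y{\left(V{\left(-18 \right)},111 \right)} = -271591 + \left(-12000 - 5550 + 240 \cdot \frac{17}{7} + 111 \cdot \frac{17}{7}\right) = -271591 + \left(-12000 - 5550 + \frac{4080}{7} + \frac{1887}{7}\right) = -271591 - \frac{116883}{7} = - \frac{2018020}{7}$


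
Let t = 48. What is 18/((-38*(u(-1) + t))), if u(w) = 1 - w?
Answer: -9/950 ≈ -0.0094737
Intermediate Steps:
18/((-38*(u(-1) + t))) = 18/((-38*((1 - 1*(-1)) + 48))) = 18/((-38*((1 + 1) + 48))) = 18/((-38*(2 + 48))) = 18/((-38*50)) = 18/(-1900) = 18*(-1/1900) = -9/950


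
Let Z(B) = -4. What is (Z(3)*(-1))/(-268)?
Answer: -1/67 ≈ -0.014925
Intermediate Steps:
(Z(3)*(-1))/(-268) = (-4*(-1))/(-268) = -1/268*4 = -1/67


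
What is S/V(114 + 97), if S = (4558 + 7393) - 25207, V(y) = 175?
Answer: -13256/175 ≈ -75.749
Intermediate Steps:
S = -13256 (S = 11951 - 25207 = -13256)
S/V(114 + 97) = -13256/175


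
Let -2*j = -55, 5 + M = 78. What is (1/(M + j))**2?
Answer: 4/40401 ≈ 9.9008e-5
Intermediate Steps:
M = 73 (M = -5 + 78 = 73)
j = 55/2 (j = -1/2*(-55) = 55/2 ≈ 27.500)
(1/(M + j))**2 = (1/(73 + 55/2))**2 = (1/(201/2))**2 = (2/201)**2 = 4/40401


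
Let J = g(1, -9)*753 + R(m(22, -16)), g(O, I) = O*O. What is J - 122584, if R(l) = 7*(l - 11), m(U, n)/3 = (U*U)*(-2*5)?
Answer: -223548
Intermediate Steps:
g(O, I) = O²
m(U, n) = -30*U² (m(U, n) = 3*((U*U)*(-2*5)) = 3*(U²*(-10)) = 3*(-10*U²) = -30*U²)
R(l) = -77 + 7*l (R(l) = 7*(-11 + l) = -77 + 7*l)
J = -100964 (J = 1²*753 + (-77 + 7*(-30*22²)) = 1*753 + (-77 + 7*(-30*484)) = 753 + (-77 + 7*(-14520)) = 753 + (-77 - 101640) = 753 - 101717 = -100964)
J - 122584 = -100964 - 122584 = -223548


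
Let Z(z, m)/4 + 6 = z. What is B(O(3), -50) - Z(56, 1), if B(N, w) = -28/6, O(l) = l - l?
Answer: -614/3 ≈ -204.67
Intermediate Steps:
O(l) = 0
Z(z, m) = -24 + 4*z
B(N, w) = -14/3 (B(N, w) = -28*1/6 = -14/3)
B(O(3), -50) - Z(56, 1) = -14/3 - (-24 + 4*56) = -14/3 - (-24 + 224) = -14/3 - 1*200 = -14/3 - 200 = -614/3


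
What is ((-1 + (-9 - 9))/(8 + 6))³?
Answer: -6859/2744 ≈ -2.4996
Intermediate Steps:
((-1 + (-9 - 9))/(8 + 6))³ = ((-1 - 18)/14)³ = (-19*1/14)³ = (-19/14)³ = -6859/2744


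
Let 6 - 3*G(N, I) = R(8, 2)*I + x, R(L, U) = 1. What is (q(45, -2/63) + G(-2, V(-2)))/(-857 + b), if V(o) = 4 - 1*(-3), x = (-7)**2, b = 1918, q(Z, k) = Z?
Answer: 85/3183 ≈ 0.026704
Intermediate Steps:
x = 49
V(o) = 7 (V(o) = 4 + 3 = 7)
G(N, I) = -43/3 - I/3 (G(N, I) = 2 - (1*I + 49)/3 = 2 - (I + 49)/3 = 2 - (49 + I)/3 = 2 + (-49/3 - I/3) = -43/3 - I/3)
(q(45, -2/63) + G(-2, V(-2)))/(-857 + b) = (45 + (-43/3 - 1/3*7))/(-857 + 1918) = (45 + (-43/3 - 7/3))/1061 = (45 - 50/3)*(1/1061) = (85/3)*(1/1061) = 85/3183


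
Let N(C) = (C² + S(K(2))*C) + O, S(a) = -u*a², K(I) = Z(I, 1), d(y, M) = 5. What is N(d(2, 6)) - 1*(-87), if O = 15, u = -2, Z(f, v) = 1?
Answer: 137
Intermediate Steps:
K(I) = 1
S(a) = 2*a² (S(a) = -(-2)*a² = 2*a²)
N(C) = 15 + C² + 2*C (N(C) = (C² + (2*1²)*C) + 15 = (C² + (2*1)*C) + 15 = (C² + 2*C) + 15 = 15 + C² + 2*C)
N(d(2, 6)) - 1*(-87) = (15 + 5² + 2*5) - 1*(-87) = (15 + 25 + 10) + 87 = 50 + 87 = 137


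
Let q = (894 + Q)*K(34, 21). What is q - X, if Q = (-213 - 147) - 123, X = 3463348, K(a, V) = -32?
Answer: -3476500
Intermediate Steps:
Q = -483 (Q = -360 - 123 = -483)
q = -13152 (q = (894 - 483)*(-32) = 411*(-32) = -13152)
q - X = -13152 - 1*3463348 = -13152 - 3463348 = -3476500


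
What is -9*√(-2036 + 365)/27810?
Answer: -I*√1671/3090 ≈ -0.013229*I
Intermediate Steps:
-9*√(-2036 + 365)/27810 = -9*I*√1671*(1/27810) = -I*√1671/3090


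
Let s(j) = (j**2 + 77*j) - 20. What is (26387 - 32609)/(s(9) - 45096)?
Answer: 3111/22171 ≈ 0.14032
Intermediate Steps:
s(j) = -20 + j**2 + 77*j
(26387 - 32609)/(s(9) - 45096) = (26387 - 32609)/((-20 + 9**2 + 77*9) - 45096) = -6222/((-20 + 81 + 693) - 45096) = -6222/(754 - 45096) = -6222/(-44342) = -6222*(-1/44342) = 3111/22171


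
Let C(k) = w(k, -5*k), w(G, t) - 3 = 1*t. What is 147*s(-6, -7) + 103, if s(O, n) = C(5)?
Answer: -3131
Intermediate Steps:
w(G, t) = 3 + t (w(G, t) = 3 + 1*t = 3 + t)
C(k) = 3 - 5*k
s(O, n) = -22 (s(O, n) = 3 - 5*5 = 3 - 25 = -22)
147*s(-6, -7) + 103 = 147*(-22) + 103 = -3234 + 103 = -3131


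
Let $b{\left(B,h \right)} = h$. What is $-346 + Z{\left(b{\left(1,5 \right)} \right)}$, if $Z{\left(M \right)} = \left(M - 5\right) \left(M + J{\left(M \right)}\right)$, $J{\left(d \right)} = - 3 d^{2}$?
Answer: $-346$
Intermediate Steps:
$Z{\left(M \right)} = \left(-5 + M\right) \left(M - 3 M^{2}\right)$ ($Z{\left(M \right)} = \left(M - 5\right) \left(M - 3 M^{2}\right) = \left(-5 + M\right) \left(M - 3 M^{2}\right)$)
$-346 + Z{\left(b{\left(1,5 \right)} \right)} = -346 + 5 \left(-5 - 3 \cdot 5^{2} + 16 \cdot 5\right) = -346 + 5 \left(-5 - 75 + 80\right) = -346 + 5 \cdot 0 = -346 + 0 = -346$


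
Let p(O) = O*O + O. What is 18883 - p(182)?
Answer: -14423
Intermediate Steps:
p(O) = O + O**2 (p(O) = O**2 + O = O + O**2)
18883 - p(182) = 18883 - 182*(1 + 182) = 18883 - 182*183 = 18883 - 1*33306 = 18883 - 33306 = -14423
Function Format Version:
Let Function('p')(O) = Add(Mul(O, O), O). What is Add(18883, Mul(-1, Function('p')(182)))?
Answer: -14423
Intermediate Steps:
Function('p')(O) = Add(O, Pow(O, 2)) (Function('p')(O) = Add(Pow(O, 2), O) = Add(O, Pow(O, 2)))
Add(18883, Mul(-1, Function('p')(182))) = Add(18883, Mul(-1, Mul(182, Add(1, 182)))) = Add(18883, Mul(-1, Mul(182, 183))) = Add(18883, Mul(-1, 33306)) = Add(18883, -33306) = -14423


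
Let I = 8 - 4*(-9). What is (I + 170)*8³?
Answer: 109568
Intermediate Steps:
I = 44 (I = 8 + 36 = 44)
(I + 170)*8³ = (44 + 170)*8³ = 214*512 = 109568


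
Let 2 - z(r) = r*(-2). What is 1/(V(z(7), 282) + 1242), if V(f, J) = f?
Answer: 1/1258 ≈ 0.00079491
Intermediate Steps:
z(r) = 2 + 2*r (z(r) = 2 - r*(-2) = 2 - (-2)*r = 2 + 2*r)
1/(V(z(7), 282) + 1242) = 1/((2 + 2*7) + 1242) = 1/((2 + 14) + 1242) = 1/(16 + 1242) = 1/1258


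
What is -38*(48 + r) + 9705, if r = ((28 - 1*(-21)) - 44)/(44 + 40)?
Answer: 330907/42 ≈ 7878.7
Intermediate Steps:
r = 5/84 (r = ((28 + 21) - 44)/84 = (49 - 44)*(1/84) = 5*(1/84) = 5/84 ≈ 0.059524)
-38*(48 + r) + 9705 = -38*(48 + 5/84) + 9705 = -38*4037/84 + 9705 = -76703/42 + 9705 = 330907/42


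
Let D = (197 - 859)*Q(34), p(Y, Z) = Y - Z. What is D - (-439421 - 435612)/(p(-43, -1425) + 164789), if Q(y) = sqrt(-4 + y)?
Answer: 875033/166171 - 662*sqrt(30) ≈ -3620.7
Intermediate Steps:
D = -662*sqrt(30) (D = (197 - 859)*sqrt(-4 + 34) = -662*sqrt(30) ≈ -3625.9)
D - (-439421 - 435612)/(p(-43, -1425) + 164789) = -662*sqrt(30) - (-439421 - 435612)/((-43 - 1*(-1425)) + 164789) = -662*sqrt(30) - (-875033)/((-43 + 1425) + 164789) = -662*sqrt(30) - (-875033)/(1382 + 164789) = -662*sqrt(30) - (-875033)/166171 = -662*sqrt(30) - 1*(-875033/166171) = -662*sqrt(30) + 875033/166171 = 875033/166171 - 662*sqrt(30)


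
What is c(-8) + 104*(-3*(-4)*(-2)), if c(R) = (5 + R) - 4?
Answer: -2503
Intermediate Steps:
c(R) = 1 + R
c(-8) + 104*(-3*(-4)*(-2)) = (1 - 8) + 104*(-3*(-4)*(-2)) = -7 + 104*(12*(-2)) = -7 + 104*(-24) = -7 - 2496 = -2503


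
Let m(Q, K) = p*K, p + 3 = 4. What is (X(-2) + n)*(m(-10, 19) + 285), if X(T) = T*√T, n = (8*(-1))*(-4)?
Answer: 9728 - 608*I*√2 ≈ 9728.0 - 859.84*I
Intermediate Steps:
p = 1 (p = -3 + 4 = 1)
m(Q, K) = K (m(Q, K) = 1*K = K)
n = 32 (n = -8*(-4) = 32)
X(T) = T^(3/2)
(X(-2) + n)*(m(-10, 19) + 285) = ((-2)^(3/2) + 32)*(19 + 285) = (-2*I*√2 + 32)*304 = (32 - 2*I*√2)*304 = 9728 - 608*I*√2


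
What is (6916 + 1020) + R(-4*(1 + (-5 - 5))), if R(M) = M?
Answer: 7972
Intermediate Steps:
(6916 + 1020) + R(-4*(1 + (-5 - 5))) = (6916 + 1020) - 4*(1 + (-5 - 5)) = 7936 - 4*(1 - 10) = 7936 - 4*(-9) = 7936 + 36 = 7972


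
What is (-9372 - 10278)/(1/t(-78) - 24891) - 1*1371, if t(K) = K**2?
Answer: -207500361153/151436843 ≈ -1370.2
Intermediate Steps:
(-9372 - 10278)/(1/t(-78) - 24891) - 1*1371 = (-9372 - 10278)/(1/((-78)**2) - 24891) - 1*1371 = -19650/(1/6084 - 24891) - 1371 = -19650/(-151436843/6084) - 1371 = -19650*(-6084/151436843) - 1371 = 119550600/151436843 - 1371 = -207500361153/151436843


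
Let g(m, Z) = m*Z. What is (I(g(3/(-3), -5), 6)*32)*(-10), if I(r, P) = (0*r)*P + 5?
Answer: -1600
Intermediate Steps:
g(m, Z) = Z*m
I(r, P) = 5 (I(r, P) = 0*P + 5 = 0 + 5 = 5)
(I(g(3/(-3), -5), 6)*32)*(-10) = (5*32)*(-10) = 160*(-10) = -1600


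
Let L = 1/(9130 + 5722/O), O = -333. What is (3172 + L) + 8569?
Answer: 35628863221/3034568 ≈ 11741.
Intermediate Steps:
L = 333/3034568 (L = 1/(9130 + 5722/(-333)) = 1/(9130 + 5722*(-1/333)) = 1/(9130 - 5722/333) = 1/(3034568/333) = 333/3034568 ≈ 0.00010974)
(3172 + L) + 8569 = (3172 + 333/3034568) + 8569 = 9625650029/3034568 + 8569 = 35628863221/3034568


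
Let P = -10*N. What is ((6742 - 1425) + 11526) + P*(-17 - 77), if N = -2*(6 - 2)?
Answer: 9323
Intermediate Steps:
N = -8 (N = -2*4 = -8)
P = 80 (P = -10*(-8) = 80)
((6742 - 1425) + 11526) + P*(-17 - 77) = ((6742 - 1425) + 11526) + 80*(-17 - 77) = (5317 + 11526) + 80*(-94) = 16843 - 7520 = 9323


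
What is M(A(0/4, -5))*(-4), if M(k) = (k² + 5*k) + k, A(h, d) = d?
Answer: 20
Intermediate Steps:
M(k) = k² + 6*k
M(A(0/4, -5))*(-4) = -5*(6 - 5)*(-4) = -5*1*(-4) = -5*(-4) = 20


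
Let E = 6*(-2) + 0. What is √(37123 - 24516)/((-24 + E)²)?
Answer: √12607/1296 ≈ 0.086637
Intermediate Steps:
E = -12 (E = -12 + 0 = -12)
√(37123 - 24516)/((-24 + E)²) = √(37123 - 24516)/((-24 - 12)²) = √12607/((-36)²) = √12607/1296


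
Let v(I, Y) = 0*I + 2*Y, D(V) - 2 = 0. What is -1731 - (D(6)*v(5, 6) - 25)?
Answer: -1730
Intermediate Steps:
D(V) = 2 (D(V) = 2 + 0 = 2)
v(I, Y) = 2*Y (v(I, Y) = 0 + 2*Y = 2*Y)
-1731 - (D(6)*v(5, 6) - 25) = -1731 - (2*(2*6) - 25) = -1731 - (2*12 - 25) = -1731 - (24 - 25) = -1731 - 1*(-1) = -1731 + 1 = -1730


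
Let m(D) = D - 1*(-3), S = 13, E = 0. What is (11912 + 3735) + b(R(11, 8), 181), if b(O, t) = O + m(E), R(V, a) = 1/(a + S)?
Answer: 328651/21 ≈ 15650.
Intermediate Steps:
m(D) = 3 + D (m(D) = D + 3 = 3 + D)
R(V, a) = 1/(13 + a) (R(V, a) = 1/(a + 13) = 1/(13 + a))
b(O, t) = 3 + O (b(O, t) = O + (3 + 0) = O + 3 = 3 + O)
(11912 + 3735) + b(R(11, 8), 181) = (11912 + 3735) + (3 + 1/(13 + 8)) = 15647 + (3 + 1/21) = 15647 + 64/21 = 328651/21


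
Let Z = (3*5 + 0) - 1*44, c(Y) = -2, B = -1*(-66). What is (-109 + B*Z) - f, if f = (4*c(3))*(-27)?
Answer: -2239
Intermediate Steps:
B = 66
Z = -29 (Z = (15 + 0) - 44 = 15 - 44 = -29)
f = 216 (f = (4*(-2))*(-27) = -8*(-27) = 216)
(-109 + B*Z) - f = (-109 + 66*(-29)) - 1*216 = (-109 - 1914) - 216 = -2023 - 216 = -2239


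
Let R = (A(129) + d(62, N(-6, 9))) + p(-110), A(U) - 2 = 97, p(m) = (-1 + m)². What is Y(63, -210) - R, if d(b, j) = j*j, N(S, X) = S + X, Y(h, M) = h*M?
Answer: -25659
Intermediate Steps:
Y(h, M) = M*h
d(b, j) = j²
A(U) = 99 (A(U) = 2 + 97 = 99)
R = 12429 (R = (99 + (-6 + 9)²) + (-1 - 110)² = (99 + 3²) + (-111)² = (99 + 9) + 12321 = 108 + 12321 = 12429)
Y(63, -210) - R = -210*63 - 1*12429 = -13230 - 12429 = -25659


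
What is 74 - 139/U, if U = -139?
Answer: 75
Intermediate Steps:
74 - 139/U = 74 - 139/(-139) = 74 - 1/139*(-139) = 74 + 1 = 75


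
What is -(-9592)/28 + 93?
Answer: 3049/7 ≈ 435.57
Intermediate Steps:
-(-9592)/28 + 93 = -109*(-22/7) + 93 = 2398/7 + 93 = 3049/7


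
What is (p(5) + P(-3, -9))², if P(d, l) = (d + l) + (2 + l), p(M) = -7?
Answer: 676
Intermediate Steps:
P(d, l) = 2 + d + 2*l
(p(5) + P(-3, -9))² = (-7 + (2 - 3 + 2*(-9)))² = (-7 + (2 - 3 - 18))² = (-7 - 19)² = (-26)² = 676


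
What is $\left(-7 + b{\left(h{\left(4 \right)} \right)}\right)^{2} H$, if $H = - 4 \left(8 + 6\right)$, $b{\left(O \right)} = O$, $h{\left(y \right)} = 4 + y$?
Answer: $-56$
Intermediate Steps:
$H = -56$ ($H = \left(-4\right) 14 = -56$)
$\left(-7 + b{\left(h{\left(4 \right)} \right)}\right)^{2} H = \left(-7 + \left(4 + 4\right)\right)^{2} \left(-56\right) = \left(-7 + 8\right)^{2} \left(-56\right) = 1^{2} \left(-56\right) = 1 \left(-56\right) = -56$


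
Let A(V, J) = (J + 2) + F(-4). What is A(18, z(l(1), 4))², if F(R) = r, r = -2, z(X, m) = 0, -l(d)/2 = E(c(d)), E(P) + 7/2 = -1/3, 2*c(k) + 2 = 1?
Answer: 0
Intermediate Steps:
c(k) = -½ (c(k) = -1 + (½)*1 = -1 + ½ = -½)
E(P) = -23/6 (E(P) = -7/2 - 1/3 = -7/2 - 1*⅓ = -7/2 - ⅓ = -23/6)
l(d) = 23/3 (l(d) = -2*(-23/6) = 23/3)
F(R) = -2
A(V, J) = J (A(V, J) = (J + 2) - 2 = (2 + J) - 2 = J)
A(18, z(l(1), 4))² = 0² = 0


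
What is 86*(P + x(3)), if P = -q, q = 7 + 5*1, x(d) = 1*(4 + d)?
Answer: -430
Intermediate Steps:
x(d) = 4 + d
q = 12 (q = 7 + 5 = 12)
P = -12 (P = -1*12 = -12)
86*(P + x(3)) = 86*(-12 + (4 + 3)) = 86*(-12 + 7) = 86*(-5) = -430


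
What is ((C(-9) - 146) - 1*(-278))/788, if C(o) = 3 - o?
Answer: 36/197 ≈ 0.18274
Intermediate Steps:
((C(-9) - 146) - 1*(-278))/788 = (((3 - 1*(-9)) - 146) - 1*(-278))/788 = (((3 + 9) - 146) + 278)*(1/788) = ((12 - 146) + 278)*(1/788) = (-134 + 278)*(1/788) = 144*(1/788) = 36/197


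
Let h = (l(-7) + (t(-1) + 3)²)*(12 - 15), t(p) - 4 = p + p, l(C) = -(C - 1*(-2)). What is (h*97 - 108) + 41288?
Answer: 32450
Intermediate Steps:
l(C) = -2 - C (l(C) = -(C + 2) = -(2 + C) = -2 - C)
t(p) = 4 + 2*p (t(p) = 4 + (p + p) = 4 + 2*p)
h = -90 (h = ((-2 - 1*(-7)) + ((4 + 2*(-1)) + 3)²)*(12 - 15) = ((-2 + 7) + ((4 - 2) + 3)²)*(-3) = (5 + (2 + 3)²)*(-3) = (5 + 5²)*(-3) = (5 + 25)*(-3) = 30*(-3) = -90)
(h*97 - 108) + 41288 = (-90*97 - 108) + 41288 = (-8730 - 108) + 41288 = -8838 + 41288 = 32450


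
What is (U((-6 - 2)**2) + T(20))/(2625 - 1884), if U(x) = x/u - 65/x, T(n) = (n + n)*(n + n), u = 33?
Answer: 3381151/1564992 ≈ 2.1605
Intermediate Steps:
T(n) = 4*n**2 (T(n) = (2*n)*(2*n) = 4*n**2)
U(x) = -65/x + x/33 (U(x) = x/33 - 65/x = -65/x + x/33)
(U((-6 - 2)**2) + T(20))/(2625 - 1884) = ((-65/(-6 - 2)**2 + (-6 - 2)**2/33) + 4*20**2)/(2625 - 1884) = ((-65/((-8)**2) + (1/33)*(-8)**2) + 4*400)/741 = ((-65/64 + (1/33)*64) + 1600)*(1/741) = ((-65*1/64 + 64/33) + 1600)*(1/741) = ((-65/64 + 64/33) + 1600)*(1/741) = (1951/2112 + 1600)*(1/741) = (3381151/2112)*(1/741) = 3381151/1564992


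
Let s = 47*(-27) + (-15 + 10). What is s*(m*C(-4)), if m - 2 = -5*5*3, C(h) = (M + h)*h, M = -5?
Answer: 3348072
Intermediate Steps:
C(h) = h*(-5 + h) (C(h) = (-5 + h)*h = h*(-5 + h))
m = -73 (m = 2 - 5*5*3 = 2 - 25*3 = 2 - 75 = -73)
s = -1274 (s = -1269 - 5 = -1274)
s*(m*C(-4)) = -(-93002)*(-4*(-5 - 4)) = -(-93002)*(-4*(-9)) = -(-93002)*36 = -1274*(-2628) = 3348072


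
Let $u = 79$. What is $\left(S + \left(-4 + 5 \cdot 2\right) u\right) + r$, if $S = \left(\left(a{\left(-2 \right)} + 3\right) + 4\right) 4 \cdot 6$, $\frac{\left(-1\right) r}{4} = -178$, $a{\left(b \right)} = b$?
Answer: $1306$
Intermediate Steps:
$r = 712$ ($r = \left(-4\right) \left(-178\right) = 712$)
$S = 120$ ($S = \left(\left(-2 + 3\right) + 4\right) 4 \cdot 6 = \left(1 + 4\right) 4 \cdot 6 = 5 \cdot 4 \cdot 6 = 20 \cdot 6 = 120$)
$\left(S + \left(-4 + 5 \cdot 2\right) u\right) + r = \left(120 + \left(-4 + 5 \cdot 2\right) 79\right) + 712 = \left(120 + \left(-4 + 10\right) 79\right) + 712 = \left(120 + 6 \cdot 79\right) + 712 = \left(120 + 474\right) + 712 = 594 + 712 = 1306$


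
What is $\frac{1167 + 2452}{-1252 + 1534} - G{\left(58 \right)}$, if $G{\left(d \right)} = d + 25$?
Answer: $- \frac{421}{6} \approx -70.167$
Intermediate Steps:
$G{\left(d \right)} = 25 + d$
$\frac{1167 + 2452}{-1252 + 1534} - G{\left(58 \right)} = \frac{1167 + 2452}{-1252 + 1534} - \left(25 + 58\right) = \frac{3619}{282} - 83 = 3619 \cdot \frac{1}{282} - 83 = \frac{77}{6} - 83 = - \frac{421}{6}$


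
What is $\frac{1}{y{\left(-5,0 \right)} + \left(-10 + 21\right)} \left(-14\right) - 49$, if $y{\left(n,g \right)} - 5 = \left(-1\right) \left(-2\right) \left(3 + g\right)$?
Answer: $- \frac{546}{11} \approx -49.636$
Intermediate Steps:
$y{\left(n,g \right)} = 11 + 2 g$ ($y{\left(n,g \right)} = 5 + \left(-1\right) \left(-2\right) \left(3 + g\right) = 5 + 2 \left(3 + g\right) = 5 + \left(6 + 2 g\right) = 11 + 2 g$)
$\frac{1}{y{\left(-5,0 \right)} + \left(-10 + 21\right)} \left(-14\right) - 49 = \frac{1}{\left(11 + 2 \cdot 0\right) + \left(-10 + 21\right)} \left(-14\right) - 49 = \frac{1}{\left(11 + 0\right) + 11} \left(-14\right) - 49 = \frac{1}{11 + 11} \left(-14\right) - 49 = \frac{1}{22} \left(-14\right) - 49 = - \frac{7}{11} - 49 = - \frac{546}{11}$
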